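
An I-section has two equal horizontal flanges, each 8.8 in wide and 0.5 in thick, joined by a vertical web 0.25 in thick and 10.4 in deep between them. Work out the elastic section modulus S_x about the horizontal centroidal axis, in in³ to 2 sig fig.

Split into non-overlapping primitives; take the origin at the lower-left of the bounding box.
Bottom flange: 8.8 × 0.5, A = 4.4 in², y = 0.25 in, Ī = 0.09167 in⁴.
Web: 0.25 × 10.4, A = 2.6 in², y = 5.7 in, Ī = 23.43 in⁴.
Top flange: 8.8 × 0.5, A = 4.4 in², y = 11.15 in, Ī = 0.09167 in⁴.
By symmetry the centroid is at mid-height, ȳ = 5.7 in.
Transfer each piece to the horizontal centroidal axis using Ī + A·d² with d = y − 5.7:
  bottom flange: d = -5.45 in → contributes +130.8 in⁴
  web: d = 0 in → contributes +23.43 in⁴
  top flange: d = 5.45 in → contributes +130.8 in⁴
Total I = 285 in⁴.
Extreme fibre distance c = 5.7 in; S = I/c = 50 in³.

S_x ≈ 50 in³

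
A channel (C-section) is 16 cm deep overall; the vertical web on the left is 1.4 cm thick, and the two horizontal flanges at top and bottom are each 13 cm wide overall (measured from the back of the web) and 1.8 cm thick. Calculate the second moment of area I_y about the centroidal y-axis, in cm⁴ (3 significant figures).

I_y ≈ 1090 cm⁴

Treat the section as a set of non-overlapping primitives; coordinates are from the bounding-box lower-left.
Web: 1.4 × 16, A = 22.4 cm², x = 0.7 cm, Ī = 3.6587 cm⁴.
Top flange (beyond web): 11.6 × 1.8, A = 20.88 cm², x = 7.2 cm, Ī = 234.13 cm⁴.
Bottom flange (beyond web): 11.6 × 1.8, A = 20.88 cm², x = 7.2 cm, Ī = 234.13 cm⁴.
Centroid: x̄ = ΣA·x / ΣA = 4.9307 cm.
Transfer each piece to the centroidal y-axis using Ī + A·d² with d = x − 4.9307:
  web: d = -4.2307 cm → contributes +404.59 cm⁴
  top flange (beyond web): d = 2.2693 cm → contributes +341.66 cm⁴
  bottom flange (beyond web): d = 2.2693 cm → contributes +341.66 cm⁴
Total I = 1087.9 cm⁴.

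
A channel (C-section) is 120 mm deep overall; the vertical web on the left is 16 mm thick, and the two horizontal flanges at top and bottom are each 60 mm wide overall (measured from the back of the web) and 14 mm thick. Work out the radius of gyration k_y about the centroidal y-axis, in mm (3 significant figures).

k_y ≈ 17.0 mm

Decompose the section into non-overlapping parts with the origin at the bottom-left of its bounding rectangle.
Web: 16 × 120, A = 1 920 mm², x = 8 mm, Ī = 40 960 mm⁴.
Top flange (beyond web): 44 × 14, A = 616 mm², x = 38 mm, Ī = 99 381 mm⁴.
Bottom flange (beyond web): 44 × 14, A = 616 mm², x = 38 mm, Ī = 99 381 mm⁴.
Centroid: x̄ = ΣA·x / ΣA = 19.726 mm.
Transfer each piece to the centroidal y-axis using Ī + A·d² with d = x − 19.726:
  web: d = -11.726 mm → contributes +304 953 mm⁴
  top flange (beyond web): d = 18.274 mm → contributes +305 090 mm⁴
  bottom flange (beyond web): d = 18.274 mm → contributes +305 090 mm⁴
Total I = 915 134 mm⁴.
Radius of gyration: k = √(I/A) = √(915 134 / 3 152) = 17.039 mm.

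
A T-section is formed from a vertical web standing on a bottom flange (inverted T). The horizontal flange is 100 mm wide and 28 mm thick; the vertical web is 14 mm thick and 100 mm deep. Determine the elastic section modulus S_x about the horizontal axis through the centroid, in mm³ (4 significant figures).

S_x ≈ 5.582 × 10⁴ mm³

Split into non-overlapping primitives; take the origin at the lower-left of the bounding box.
Flange: 100 × 28, A = 2 800 mm², y = 14 mm, Ī = 182 933 mm⁴.
Web: 14 × 100, A = 1 400 mm², y = 78 mm, Ī = 1 166 667 mm⁴.
Centroid: ȳ = ΣA·y / ΣA = 35.3333 mm.
Transfer each piece to the horizontal axis through the centroid using Ī + A·d² with d = y − 35.3333:
  flange: d = -21.3333 mm → contributes +1 457 244 mm⁴
  web: d = 42.6667 mm → contributes +3 715 289 mm⁴
Total I = 5 172 533 mm⁴.
Extreme fibre distance c = 92.6667 mm; S = I/c = 55818.7 mm³.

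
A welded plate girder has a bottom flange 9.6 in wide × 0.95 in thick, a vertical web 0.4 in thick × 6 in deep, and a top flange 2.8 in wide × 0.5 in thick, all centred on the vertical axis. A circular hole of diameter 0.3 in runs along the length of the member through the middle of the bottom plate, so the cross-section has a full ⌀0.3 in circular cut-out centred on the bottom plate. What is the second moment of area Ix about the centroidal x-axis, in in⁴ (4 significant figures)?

Decompose the section into non-overlapping parts with the origin at the bottom-left of its bounding rectangle.
Bottom plate: 9.6 × 0.95, A = 9.12 in², y = 0.475 in, Ī = 0.6859 in⁴.
Web plate: 0.4 × 6, A = 2.4 in², y = 3.95 in, Ī = 7.2 in⁴.
Top plate: 2.8 × 0.5, A = 1.4 in², y = 7.2 in, Ī = 0.0291667 in⁴.
Hole (subtracted): ⌀0.3, A = 0.0706858 in², y = 0.475 in, Ī = 0.000397608 in⁴.
Centroid: ȳ = ΣA·y / ΣA = 1.85679 in.
Transfer each piece to the centroidal x-axis using Ī + A·d² with d = y − 1.85679:
  bottom plate: d = -1.38179 in → contributes +18.099 in⁴
  web plate: d = 2.09321 in → contributes +17.7157 in⁴
  top plate: d = 5.34321 in → contributes +39.9991 in⁴
  hole: d = -1.38179 in → contributes −0.13536 in⁴
Total I = 75.6784 in⁴.

Ix ≈ 75.68 in⁴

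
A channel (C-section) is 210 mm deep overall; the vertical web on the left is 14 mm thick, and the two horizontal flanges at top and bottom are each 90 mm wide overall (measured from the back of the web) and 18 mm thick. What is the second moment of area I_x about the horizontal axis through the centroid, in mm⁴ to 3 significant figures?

Decompose the section into non-overlapping parts with the origin at the bottom-left of its bounding rectangle.
Web: 14 × 210, A = 2 940 mm², y = 105 mm, Ī = 10 804 500 mm⁴.
Top flange (beyond web): 76 × 18, A = 1 368 mm², y = 201 mm, Ī = 36 936 mm⁴.
Bottom flange (beyond web): 76 × 18, A = 1 368 mm², y = 9 mm, Ī = 36 936 mm⁴.
By symmetry the centroid is at mid-height, ȳ = 105 mm.
Transfer each piece to the horizontal axis through the centroid using Ī + A·d² with d = y − 105:
  web: d = 0 mm → contributes +10 804 500 mm⁴
  top flange (beyond web): d = 96 mm → contributes +12 644 424 mm⁴
  bottom flange (beyond web): d = -96 mm → contributes +12 644 424 mm⁴
Total I = 36 093 348 mm⁴.

I_x ≈ 3.61 × 10⁷ mm⁴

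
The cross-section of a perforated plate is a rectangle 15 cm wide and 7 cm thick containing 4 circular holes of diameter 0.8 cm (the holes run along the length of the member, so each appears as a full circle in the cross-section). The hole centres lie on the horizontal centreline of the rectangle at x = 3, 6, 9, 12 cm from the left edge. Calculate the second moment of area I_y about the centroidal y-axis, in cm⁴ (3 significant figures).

Decompose the section into non-overlapping parts with the origin at the bottom-left of its bounding rectangle.
Plate: 15 × 7, A = 105 cm², x = 7.5 cm, Ī = 1968.8 cm⁴.
Hole 1 (subtracted): ⌀0.8, A = 0.50265 cm², x = 3 cm, Ī = 0.020106 cm⁴.
Hole 2 (subtracted): ⌀0.8, A = 0.50265 cm², x = 6 cm, Ī = 0.020106 cm⁴.
Hole 3 (subtracted): ⌀0.8, A = 0.50265 cm², x = 9 cm, Ī = 0.020106 cm⁴.
Hole 4 (subtracted): ⌀0.8, A = 0.50265 cm², x = 12 cm, Ī = 0.020106 cm⁴.
By symmetry the centroid is at mid-width, x̄ = 7.5 cm.
Transfer each piece to the centroidal y-axis using Ī + A·d² with d = x − 7.5:
  plate: d = 0 cm → contributes +1968.8 cm⁴
  hole 1: d = -4.5 cm → contributes −10.199 cm⁴
  hole 2: d = -1.5 cm → contributes −1.1511 cm⁴
  hole 3: d = 1.5 cm → contributes −1.1511 cm⁴
  hole 4: d = 4.5 cm → contributes −10.199 cm⁴
Total I = 1946.1 cm⁴.

I_y ≈ 1950 cm⁴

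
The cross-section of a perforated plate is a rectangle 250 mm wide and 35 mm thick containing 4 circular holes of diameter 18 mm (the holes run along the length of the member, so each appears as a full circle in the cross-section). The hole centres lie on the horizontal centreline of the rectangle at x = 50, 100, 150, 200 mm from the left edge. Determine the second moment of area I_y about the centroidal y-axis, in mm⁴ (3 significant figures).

I_y ≈ 4.24 × 10⁷ mm⁴

Split into non-overlapping primitives; take the origin at the lower-left of the bounding box.
Plate: 250 × 35, A = 8 750 mm², x = 125 mm, Ī = 45 572 917 mm⁴.
Hole 1 (subtracted): ⌀18, A = 254.47 mm², x = 50 mm, Ī = 5 153 mm⁴.
Hole 2 (subtracted): ⌀18, A = 254.47 mm², x = 100 mm, Ī = 5 153 mm⁴.
Hole 3 (subtracted): ⌀18, A = 254.47 mm², x = 150 mm, Ī = 5 153 mm⁴.
Hole 4 (subtracted): ⌀18, A = 254.47 mm², x = 200 mm, Ī = 5 153 mm⁴.
By symmetry the centroid is at mid-width, x̄ = 125 mm.
Transfer each piece to the centroidal y-axis using Ī + A·d² with d = x − 125:
  plate: d = 0 mm → contributes +45 572 917 mm⁴
  hole 1: d = -75 mm → contributes −1 436 541 mm⁴
  hole 2: d = -25 mm → contributes −164 196 mm⁴
  hole 3: d = 25 mm → contributes −164 196 mm⁴
  hole 4: d = 75 mm → contributes −1 436 541 mm⁴
Total I = 42 371 442 mm⁴.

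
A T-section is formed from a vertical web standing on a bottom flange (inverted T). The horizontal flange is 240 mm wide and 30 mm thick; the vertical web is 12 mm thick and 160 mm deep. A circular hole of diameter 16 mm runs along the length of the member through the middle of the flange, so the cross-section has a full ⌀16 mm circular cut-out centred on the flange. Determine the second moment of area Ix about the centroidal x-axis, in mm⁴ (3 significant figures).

Split into non-overlapping primitives; take the origin at the lower-left of the bounding box.
Flange: 240 × 30, A = 7 200 mm², y = 15 mm, Ī = 540 000 mm⁴.
Web: 12 × 160, A = 1 920 mm², y = 110 mm, Ī = 4 096 000 mm⁴.
Hole (subtracted): ⌀16, A = 201.06 mm², y = 15 mm, Ī = 3 217 mm⁴.
Centroid: ȳ = ΣA·y / ΣA = 35.451 mm.
Transfer each piece to the centroidal x-axis using Ī + A·d² with d = y − 35.451:
  flange: d = -20.451 mm → contributes +3 551 313 mm⁴
  web: d = 74.549 mm → contributes +14 766 541 mm⁴
  hole: d = -20.451 mm → contributes −87 309 mm⁴
Total I = 18 230 545 mm⁴.

Ix ≈ 1.82 × 10⁷ mm⁴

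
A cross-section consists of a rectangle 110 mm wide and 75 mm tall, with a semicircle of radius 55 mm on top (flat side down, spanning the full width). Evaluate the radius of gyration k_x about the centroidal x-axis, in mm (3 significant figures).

k_x ≈ 35.1 mm

Treat the section as a set of non-overlapping primitives; coordinates are from the bounding-box lower-left.
Rectangular body: 110 × 75, A = 8 250 mm², y = 37.5 mm, Ī = 3 867 188 mm⁴.
Semicircular cap: semicircle r = 55, A = 4751.7 mm², y = 98.343 mm, Ī = 1 004 345 mm⁴.
Centroid: ȳ = ΣA·y / ΣA = 59.736 mm.
Transfer each piece to the centroidal x-axis using Ī + A·d² with d = y − 59.736:
  rectangular body: d = -22.236 mm → contributes +7 946 286 mm⁴
  semicircular cap: d = 38.607 mm → contributes +8 086 622 mm⁴
Total I = 16 032 909 mm⁴.
Radius of gyration: k = √(I/A) = √(16 032 909 / 13 002) = 35.116 mm.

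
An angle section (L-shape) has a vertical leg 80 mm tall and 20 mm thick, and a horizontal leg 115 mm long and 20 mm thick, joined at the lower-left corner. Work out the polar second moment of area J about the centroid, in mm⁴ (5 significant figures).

J ≈ 6.0524 × 10⁶ mm⁴

Split into non-overlapping primitives; take the origin at the lower-left of the bounding box.
Vertical leg: 20 × 80, A = 1 600 mm², y = 40 mm, Ī = 853333.3 mm⁴.
Horizontal leg (remainder): 95 × 20, A = 1 900 mm², y = 10 mm, Ī = 63333.33 mm⁴.
Centroid: ȳ = ΣA·y / ΣA = 23.71429 mm.
Transfer each piece to the centroidal x-axis using Ī + A·d² with d = y − 23.71429:
  vertical leg: d = 16.28571 mm → contributes +1 277 693 mm⁴
  horizontal leg (remainder): d = -13.71429 mm → contributes +420688.4 mm⁴
Total I = 1 698 381 mm⁴.
For the y-axis: x̄ = 41.21429 mm.
Repeating about the centroidal y-axis gives I_y = 4 354 006 mm⁴.
Polar second moment: J = I_x + I_y = 6 052 387 mm⁴.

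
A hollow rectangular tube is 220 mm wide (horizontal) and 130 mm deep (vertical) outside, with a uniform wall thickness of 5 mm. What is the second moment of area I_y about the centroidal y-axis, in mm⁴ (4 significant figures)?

I_y ≈ 2.274 × 10⁷ mm⁴

Decompose the section into non-overlapping parts with the origin at the bottom-left of its bounding rectangle.
Outer rectangle: 220 × 130, A = 28 600 mm², x = 110 mm, Ī = 115 353 333 mm⁴.
Inner void (subtracted): 210 × 120, A = 25 200 mm², x = 110 mm, Ī = 92 610 000 mm⁴.
By symmetry the centroid is at mid-width, x̄ = 110 mm.
All pieces are centred on the centroidal y-axis, so I = ΣĪ (holes subtracted) = 22 743 333 mm⁴.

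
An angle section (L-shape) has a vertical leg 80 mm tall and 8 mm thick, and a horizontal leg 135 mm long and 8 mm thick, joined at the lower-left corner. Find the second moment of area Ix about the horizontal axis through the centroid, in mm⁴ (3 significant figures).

Ix ≈ 8.56 × 10⁵ mm⁴

Treat the section as a set of non-overlapping primitives; coordinates are from the bounding-box lower-left.
Vertical leg: 8 × 80, A = 640 mm², y = 40 mm, Ī = 341 333 mm⁴.
Horizontal leg (remainder): 127 × 8, A = 1 016 mm², y = 4 mm, Ī = 5418.7 mm⁴.
Centroid: ȳ = ΣA·y / ΣA = 17.913 mm.
Transfer each piece to the horizontal axis through the centroid using Ī + A·d² with d = y − 17.913:
  vertical leg: d = 22.087 mm → contributes +653 547 mm⁴
  horizontal leg (remainder): d = -13.913 mm → contributes +202 089 mm⁴
Total I = 855 635 mm⁴.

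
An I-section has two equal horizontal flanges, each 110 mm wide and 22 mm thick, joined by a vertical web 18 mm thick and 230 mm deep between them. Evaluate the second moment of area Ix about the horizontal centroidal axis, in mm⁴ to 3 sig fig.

Ix ≈ 9.53 × 10⁷ mm⁴

Decompose the section into non-overlapping parts with the origin at the bottom-left of its bounding rectangle.
Bottom flange: 110 × 22, A = 2 420 mm², y = 11 mm, Ī = 97 607 mm⁴.
Web: 18 × 230, A = 4 140 mm², y = 137 mm, Ī = 18 250 500 mm⁴.
Top flange: 110 × 22, A = 2 420 mm², y = 263 mm, Ī = 97 607 mm⁴.
By symmetry the centroid is at mid-height, ȳ = 137 mm.
Transfer each piece to the horizontal centroidal axis using Ī + A·d² with d = y − 137:
  bottom flange: d = -126 mm → contributes +38 517 527 mm⁴
  web: d = 0 mm → contributes +18 250 500 mm⁴
  top flange: d = 126 mm → contributes +38 517 527 mm⁴
Total I = 95 285 553 mm⁴.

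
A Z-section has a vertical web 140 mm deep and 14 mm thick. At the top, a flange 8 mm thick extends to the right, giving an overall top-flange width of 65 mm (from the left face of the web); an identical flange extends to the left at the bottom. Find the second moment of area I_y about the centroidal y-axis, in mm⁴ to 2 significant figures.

I_y ≈ 1.1 × 10⁶ mm⁴

Break the section into simple shapes (no overlaps), measuring from the bottom-left corner of the bounding box.
Web: 14 × 140, A = 1 960 mm², x = 58 mm, Ī = 32 013 mm⁴.
Top flange (beyond web): 51 × 8, A = 408 mm², x = 90.5 mm, Ī = 88 434 mm⁴.
Bottom flange (beyond web): 51 × 8, A = 408 mm², x = 25.5 mm, Ī = 88 434 mm⁴.
Centroid: x̄ = ΣA·x / ΣA = 58 mm.
Transfer each piece to the centroidal y-axis using Ī + A·d² with d = x − 58:
  web: d = 0 mm → contributes +32 013 mm⁴
  top flange (beyond web): d = 32.5 mm → contributes +519 384 mm⁴
  bottom flange (beyond web): d = -32.5 mm → contributes +519 384 mm⁴
Total I = 1 070 781 mm⁴.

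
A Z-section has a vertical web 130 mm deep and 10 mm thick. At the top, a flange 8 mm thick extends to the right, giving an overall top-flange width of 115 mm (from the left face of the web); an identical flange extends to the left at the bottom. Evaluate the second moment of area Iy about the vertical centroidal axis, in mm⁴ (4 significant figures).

Iy ≈ 7.109 × 10⁶ mm⁴

Split into non-overlapping primitives; take the origin at the lower-left of the bounding box.
Web: 10 × 130, A = 1 300 mm², x = 110 mm, Ī = 10833.3 mm⁴.
Top flange (beyond web): 105 × 8, A = 840 mm², x = 167.5 mm, Ī = 771 750 mm⁴.
Bottom flange (beyond web): 105 × 8, A = 840 mm², x = 52.5 mm, Ī = 771 750 mm⁴.
Centroid: x̄ = ΣA·x / ΣA = 110 mm.
Transfer each piece to the vertical centroidal axis using Ī + A·d² with d = x − 110:
  web: d = 0 mm → contributes +10833.3 mm⁴
  top flange (beyond web): d = 57.5 mm → contributes +3 549 000 mm⁴
  bottom flange (beyond web): d = -57.5 mm → contributes +3 549 000 mm⁴
Total I = 7 108 833 mm⁴.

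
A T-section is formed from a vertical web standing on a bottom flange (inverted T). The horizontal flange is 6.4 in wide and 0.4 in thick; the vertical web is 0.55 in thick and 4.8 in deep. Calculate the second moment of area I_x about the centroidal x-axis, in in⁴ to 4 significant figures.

Treat the section as a set of non-overlapping primitives; coordinates are from the bounding-box lower-left.
Flange: 6.4 × 0.4, A = 2.56 in², y = 0.2 in, Ī = 0.0341333 in⁴.
Web: 0.55 × 4.8, A = 2.64 in², y = 2.8 in, Ī = 5.0688 in⁴.
Centroid: ȳ = ΣA·y / ΣA = 1.52 in.
Transfer each piece to the centroidal x-axis using Ī + A·d² with d = y − 1.52:
  flange: d = -1.32 in → contributes +4.49468 in⁴
  web: d = 1.28 in → contributes +9.39418 in⁴
Total I = 13.8889 in⁴.

I_x ≈ 13.89 in⁴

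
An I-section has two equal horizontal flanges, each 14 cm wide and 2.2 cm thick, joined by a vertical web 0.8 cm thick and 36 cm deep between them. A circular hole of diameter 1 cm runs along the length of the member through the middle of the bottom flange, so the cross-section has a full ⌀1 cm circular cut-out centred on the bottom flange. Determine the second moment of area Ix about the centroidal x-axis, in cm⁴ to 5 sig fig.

Break the section into simple shapes (no overlaps), measuring from the bottom-left corner of the bounding box.
Bottom flange: 14 × 2.2, A = 30.8 cm², y = 1.1 cm, Ī = 12.42267 cm⁴.
Web: 0.8 × 36, A = 28.8 cm², y = 20.2 cm, Ī = 3110.4 cm⁴.
Top flange: 14 × 2.2, A = 30.8 cm², y = 39.3 cm, Ī = 12.42267 cm⁴.
Hole (subtracted): ⌀1, A = 0.7853982 cm², y = 1.1 cm, Ī = 0.04908739 cm⁴.
Centroid: ȳ = ΣA·y / ΣA = 20.3674 cm.
Transfer each piece to the centroidal x-axis using Ī + A·d² with d = y − 20.3674:
  bottom flange: d = -19.2674 cm → contributes +11446.38 cm⁴
  web: d = -0.1673958 cm → contributes +3111.207 cm⁴
  top flange: d = 18.9326 cm → contributes +11052.48 cm⁴
  hole: d = -19.2674 cm → contributes −291.6144 cm⁴
Total I = 25318.46 cm⁴.

Ix ≈ 2.5318 × 10⁴ cm⁴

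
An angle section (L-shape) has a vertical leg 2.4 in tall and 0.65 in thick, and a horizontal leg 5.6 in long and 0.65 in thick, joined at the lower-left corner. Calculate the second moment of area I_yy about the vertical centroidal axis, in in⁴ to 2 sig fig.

I_yy ≈ 15 in⁴

Treat the section as a set of non-overlapping primitives; coordinates are from the bounding-box lower-left.
Vertical leg: 0.65 × 2.4, A = 1.56 in², x = 0.325 in, Ī = 0.05493 in⁴.
Horizontal leg (remainder): 4.95 × 0.65, A = 3.218 in², x = 3.125 in, Ī = 6.57 in⁴.
Centroid: x̄ = ΣA·x / ΣA = 2.211 in.
Transfer each piece to the vertical centroidal axis using Ī + A·d² with d = x − 2.211:
  vertical leg: d = -1.886 in → contributes +5.602 in⁴
  horizontal leg (remainder): d = 0.9143 in → contributes +9.259 in⁴
Total I = 14.86 in⁴.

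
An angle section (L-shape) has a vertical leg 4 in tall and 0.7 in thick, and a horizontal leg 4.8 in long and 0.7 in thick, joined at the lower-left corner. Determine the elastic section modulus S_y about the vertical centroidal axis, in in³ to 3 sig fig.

Decompose the section into non-overlapping parts with the origin at the bottom-left of its bounding rectangle.
Vertical leg: 0.7 × 4, A = 2.8 in², x = 0.35 in, Ī = 0.11433 in⁴.
Horizontal leg (remainder): 4.1 × 0.7, A = 2.87 in², x = 2.75 in, Ī = 4.0204 in⁴.
Centroid: x̄ = ΣA·x / ΣA = 1.5648 in.
Transfer each piece to the vertical centroidal axis using Ī + A·d² with d = x − 1.5648:
  vertical leg: d = -1.2148 in → contributes +4.2465 in⁴
  horizontal leg (remainder): d = 1.1852 in → contributes +8.0518 in⁴
Total I = 12.298 in⁴.
Extreme fibre distance c = 3.2352 in; S = I/c = 3.8014 in³.

S_y ≈ 3.80 in³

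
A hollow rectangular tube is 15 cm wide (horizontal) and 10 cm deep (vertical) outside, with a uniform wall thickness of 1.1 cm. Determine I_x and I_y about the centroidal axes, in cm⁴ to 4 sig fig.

I_x ≈ 743.8 cm⁴, I_y ≈ 1449 cm⁴

Treat the section as a set of non-overlapping primitives; coordinates are from the bounding-box lower-left.
Outer rectangle: 15 × 10, A = 150 cm², y = 5 cm, Ī = 1 250 cm⁴.
Inner void (subtracted): 12.8 × 7.8, A = 99.84 cm², y = 5 cm, Ī = 506.189 cm⁴.
By symmetry the centroid is at mid-height, ȳ = 5 cm.
All pieces are centred on the centroidal x-axis, so I = ΣĪ (holes subtracted) = 743.811 cm⁴.
Repeating about the centroidal y-axis gives I_y = 1449.35 cm⁴.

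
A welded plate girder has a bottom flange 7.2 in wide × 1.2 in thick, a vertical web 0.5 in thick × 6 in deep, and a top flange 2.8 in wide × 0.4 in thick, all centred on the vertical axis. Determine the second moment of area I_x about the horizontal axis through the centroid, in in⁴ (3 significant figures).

Decompose the section into non-overlapping parts with the origin at the bottom-left of its bounding rectangle.
Bottom plate: 7.2 × 1.2, A = 8.64 in², y = 0.6 in, Ī = 1.0368 in⁴.
Web plate: 0.5 × 6, A = 3 in², y = 4.2 in, Ī = 9 in⁴.
Top plate: 2.8 × 0.4, A = 1.12 in², y = 7.4 in, Ī = 0.014933 in⁴.
Centroid: ȳ = ΣA·y / ΣA = 2.0433 in.
Transfer each piece to the horizontal axis through the centroid using Ī + A·d² with d = y − 2.0433:
  bottom plate: d = -1.4433 in → contributes +19.034 in⁴
  web plate: d = 2.1567 in → contributes +22.955 in⁴
  top plate: d = 5.3567 in → contributes +32.153 in⁴
Total I = 74.141 in⁴.

I_x ≈ 74.1 in⁴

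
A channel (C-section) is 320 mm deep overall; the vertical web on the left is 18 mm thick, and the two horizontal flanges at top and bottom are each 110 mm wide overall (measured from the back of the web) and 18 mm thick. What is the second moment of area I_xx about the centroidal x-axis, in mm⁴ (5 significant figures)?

Treat the section as a set of non-overlapping primitives; coordinates are from the bounding-box lower-left.
Web: 18 × 320, A = 5 760 mm², y = 160 mm, Ī = 49 152 000 mm⁴.
Top flange (beyond web): 92 × 18, A = 1 656 mm², y = 311 mm, Ī = 44 712 mm⁴.
Bottom flange (beyond web): 92 × 18, A = 1 656 mm², y = 9 mm, Ī = 44 712 mm⁴.
By symmetry the centroid is at mid-height, ȳ = 160 mm.
Transfer each piece to the centroidal x-axis using Ī + A·d² with d = y − 160:
  web: d = 0 mm → contributes +49 152 000 mm⁴
  top flange (beyond web): d = 151 mm → contributes +37 803 168 mm⁴
  bottom flange (beyond web): d = -151 mm → contributes +37 803 168 mm⁴
Total I = 124 758 336 mm⁴.

I_xx ≈ 1.2476 × 10⁸ mm⁴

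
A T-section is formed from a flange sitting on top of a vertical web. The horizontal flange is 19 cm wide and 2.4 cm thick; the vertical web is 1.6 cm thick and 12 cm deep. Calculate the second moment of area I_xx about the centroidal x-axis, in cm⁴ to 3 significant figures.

Split into non-overlapping primitives; take the origin at the lower-left of the bounding box.
Flange: 19 × 2.4, A = 45.6 cm², y = 13.2 cm, Ī = 21.888 cm⁴.
Web: 1.6 × 12, A = 19.2 cm², y = 6 cm, Ī = 230.4 cm⁴.
Centroid: ȳ = ΣA·y / ΣA = 11.067 cm.
Transfer each piece to the centroidal x-axis using Ī + A·d² with d = y − 11.067:
  flange: d = 2.1333 cm → contributes +229.42 cm⁴
  web: d = -5.0667 cm → contributes +723.29 cm⁴
Total I = 952.7 cm⁴.

I_xx ≈ 953 cm⁴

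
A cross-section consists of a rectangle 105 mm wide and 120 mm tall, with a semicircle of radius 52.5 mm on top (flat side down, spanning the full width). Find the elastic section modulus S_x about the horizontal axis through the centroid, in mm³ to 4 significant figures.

S_x ≈ 4.130 × 10⁵ mm³

Break the section into simple shapes (no overlaps), measuring from the bottom-left corner of the bounding box.
Rectangular body: 105 × 120, A = 12 600 mm², y = 60 mm, Ī = 15 120 000 mm⁴.
Semicircular cap: semicircle r = 52.5, A = 4329.51 mm², y = 142.282 mm, Ī = 833 814 mm⁴.
Centroid: ȳ = ΣA·y / ΣA = 81.0425 mm.
Transfer each piece to the horizontal axis through the centroid using Ī + A·d² with d = y − 81.0425:
  rectangular body: d = -21.0425 mm → contributes +20 699 115 mm⁴
  semicircular cap: d = 61.2392 mm → contributes +17 070 499 mm⁴
Total I = 37 769 614 mm⁴.
Extreme fibre distance c = 91.4575 mm; S = I/c = 412 974 mm³.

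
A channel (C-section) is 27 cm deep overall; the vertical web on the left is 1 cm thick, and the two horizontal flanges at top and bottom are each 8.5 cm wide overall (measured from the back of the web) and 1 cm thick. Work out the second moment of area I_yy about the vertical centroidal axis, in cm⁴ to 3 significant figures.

I_yy ≈ 247 cm⁴

Split into non-overlapping primitives; take the origin at the lower-left of the bounding box.
Web: 1 × 27, A = 27 cm², x = 0.5 cm, Ī = 2.25 cm⁴.
Top flange (beyond web): 7.5 × 1, A = 7.5 cm², x = 4.75 cm, Ī = 35.156 cm⁴.
Bottom flange (beyond web): 7.5 × 1, A = 7.5 cm², x = 4.75 cm, Ī = 35.156 cm⁴.
Centroid: x̄ = ΣA·x / ΣA = 2.0179 cm.
Transfer each piece to the vertical centroidal axis using Ī + A·d² with d = x − 2.0179:
  web: d = -1.5179 cm → contributes +64.455 cm⁴
  top flange (beyond web): d = 2.7321 cm → contributes +91.141 cm⁴
  bottom flange (beyond web): d = 2.7321 cm → contributes +91.141 cm⁴
Total I = 246.74 cm⁴.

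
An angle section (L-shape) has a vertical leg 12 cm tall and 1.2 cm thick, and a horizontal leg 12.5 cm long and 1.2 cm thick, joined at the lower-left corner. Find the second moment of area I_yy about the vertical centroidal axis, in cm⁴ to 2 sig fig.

Break the section into simple shapes (no overlaps), measuring from the bottom-left corner of the bounding box.
Vertical leg: 1.2 × 12, A = 14.4 cm², x = 0.6 cm, Ī = 1.728 cm⁴.
Horizontal leg (remainder): 11.3 × 1.2, A = 13.56 cm², x = 6.85 cm, Ī = 144.3 cm⁴.
Centroid: x̄ = ΣA·x / ΣA = 3.631 cm.
Transfer each piece to the vertical centroidal axis using Ī + A·d² with d = x − 3.631:
  vertical leg: d = -3.031 cm → contributes +134 cm⁴
  horizontal leg (remainder): d = 3.219 cm → contributes +284.8 cm⁴
Total I = 418.8 cm⁴.

I_yy ≈ 420 cm⁴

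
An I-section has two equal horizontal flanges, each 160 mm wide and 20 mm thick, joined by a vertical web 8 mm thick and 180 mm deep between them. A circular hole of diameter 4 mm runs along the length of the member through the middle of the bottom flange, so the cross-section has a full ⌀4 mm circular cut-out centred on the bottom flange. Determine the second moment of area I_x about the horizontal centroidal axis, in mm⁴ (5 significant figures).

Split into non-overlapping primitives; take the origin at the lower-left of the bounding box.
Bottom flange: 160 × 20, A = 3 200 mm², y = 10 mm, Ī = 106666.7 mm⁴.
Web: 8 × 180, A = 1 440 mm², y = 110 mm, Ī = 3 888 000 mm⁴.
Top flange: 160 × 20, A = 3 200 mm², y = 210 mm, Ī = 106666.7 mm⁴.
Hole (subtracted): ⌀4, A = 12.56637 mm², y = 10 mm, Ī = 12.56637 mm⁴.
Centroid: ȳ = ΣA·y / ΣA = 110.1605 mm.
Transfer each piece to the horizontal centroidal axis using Ī + A·d² with d = y − 110.1605:
  bottom flange: d = -100.1605 mm → contributes +32 209 496 mm⁴
  web: d = -0.1605427 mm → contributes +3 888 037 mm⁴
  top flange: d = 99.83946 mm → contributes +32 004 002 mm⁴
  hole: d = -100.1605 mm → contributes −126080.1 mm⁴
Total I = 67 975 455 mm⁴.

I_x ≈ 6.7975 × 10⁷ mm⁴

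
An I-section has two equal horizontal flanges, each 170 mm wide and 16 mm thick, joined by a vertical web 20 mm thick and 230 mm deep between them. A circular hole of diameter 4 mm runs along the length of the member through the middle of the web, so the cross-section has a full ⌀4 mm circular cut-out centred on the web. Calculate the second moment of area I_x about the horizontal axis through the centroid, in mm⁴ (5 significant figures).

Treat the section as a set of non-overlapping primitives; coordinates are from the bounding-box lower-left.
Bottom flange: 170 × 16, A = 2 720 mm², y = 8 mm, Ī = 58026.67 mm⁴.
Web: 20 × 230, A = 4 600 mm², y = 131 mm, Ī = 20 278 333 mm⁴.
Top flange: 170 × 16, A = 2 720 mm², y = 254 mm, Ī = 58026.67 mm⁴.
Hole (subtracted): ⌀4, A = 12.56637 mm², y = 131 mm, Ī = 12.56637 mm⁴.
By symmetry the centroid is at mid-height, ȳ = 131 mm.
Transfer each piece to the horizontal axis through the centroid using Ī + A·d² with d = y − 131:
  bottom flange: d = -123 mm → contributes +41 208 907 mm⁴
  web: d = 0 mm → contributes +20 278 333 mm⁴
  top flange: d = 123 mm → contributes +41 208 907 mm⁴
  hole: d = 0 mm → contributes −12.56637 mm⁴
Total I = 102 696 134 mm⁴.

I_x ≈ 1.0270 × 10⁸ mm⁴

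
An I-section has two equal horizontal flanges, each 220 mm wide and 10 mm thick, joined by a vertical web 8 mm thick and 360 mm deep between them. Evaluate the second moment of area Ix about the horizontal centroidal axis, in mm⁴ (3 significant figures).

Ix ≈ 1.82 × 10⁸ mm⁴

Break the section into simple shapes (no overlaps), measuring from the bottom-left corner of the bounding box.
Bottom flange: 220 × 10, A = 2 200 mm², y = 5 mm, Ī = 18 333 mm⁴.
Web: 8 × 360, A = 2 880 mm², y = 190 mm, Ī = 31 104 000 mm⁴.
Top flange: 220 × 10, A = 2 200 mm², y = 375 mm, Ī = 18 333 mm⁴.
By symmetry the centroid is at mid-height, ȳ = 190 mm.
Transfer each piece to the horizontal centroidal axis using Ī + A·d² with d = y − 190:
  bottom flange: d = -185 mm → contributes +75 313 333 mm⁴
  web: d = 0 mm → contributes +31 104 000 mm⁴
  top flange: d = 185 mm → contributes +75 313 333 mm⁴
Total I = 181 730 667 mm⁴.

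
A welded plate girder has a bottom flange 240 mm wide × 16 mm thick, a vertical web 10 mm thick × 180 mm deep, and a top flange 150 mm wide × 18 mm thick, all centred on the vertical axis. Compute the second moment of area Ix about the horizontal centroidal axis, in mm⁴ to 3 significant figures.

Break the section into simple shapes (no overlaps), measuring from the bottom-left corner of the bounding box.
Bottom plate: 240 × 16, A = 3 840 mm², y = 8 mm, Ī = 81 920 mm⁴.
Web plate: 10 × 180, A = 1 800 mm², y = 106 mm, Ī = 4 860 000 mm⁴.
Top plate: 150 × 18, A = 2 700 mm², y = 205 mm, Ī = 72 900 mm⁴.
Centroid: ȳ = ΣA·y / ΣA = 92.928 mm.
Transfer each piece to the horizontal centroidal axis using Ī + A·d² with d = y − 92.928:
  bottom plate: d = -84.928 mm → contributes +27 778 976 mm⁴
  web plate: d = 13.072 mm → contributes +5 167 576 mm⁴
  top plate: d = 112.07 mm → contributes +33 985 225 mm⁴
Total I = 66 931 777 mm⁴.

Ix ≈ 6.69 × 10⁷ mm⁴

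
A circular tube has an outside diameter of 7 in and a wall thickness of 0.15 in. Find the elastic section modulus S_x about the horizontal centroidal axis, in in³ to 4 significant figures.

S_x ≈ 5.412 in³

Treat the section as a set of non-overlapping primitives; coordinates are from the bounding-box lower-left.
Outer circle: ⌀7, A = 38.4845 in², y = 3.5 in, Ī = 117.859 in⁴.
Bore (subtracted): ⌀6.7, A = 35.2565 in², y = 3.5 in, Ī = 98.9166 in⁴.
By symmetry the centroid is at mid-height, ȳ = 3.5 in.
All pieces are centred on the horizontal centroidal axis, so I = ΣĪ (holes subtracted) = 18.9422 in⁴.
Extreme fibre distance c = 3.5 in; S = I/c = 5.41207 in³.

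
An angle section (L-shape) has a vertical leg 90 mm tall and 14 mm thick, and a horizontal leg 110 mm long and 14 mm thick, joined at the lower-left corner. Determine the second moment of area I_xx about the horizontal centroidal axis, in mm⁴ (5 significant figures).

Split into non-overlapping primitives; take the origin at the lower-left of the bounding box.
Vertical leg: 14 × 90, A = 1 260 mm², y = 45 mm, Ī = 850 500 mm⁴.
Horizontal leg (remainder): 96 × 14, A = 1 344 mm², y = 7 mm, Ī = 21 952 mm⁴.
Centroid: ȳ = ΣA·y / ΣA = 25.3871 mm.
Transfer each piece to the horizontal centroidal axis using Ī + A·d² with d = y − 25.3871:
  vertical leg: d = 19.6129 mm → contributes +1 335 179 mm⁴
  horizontal leg (remainder): d = -18.3871 mm → contributes +476338.7 mm⁴
Total I = 1 811 518 mm⁴.

I_xx ≈ 1.8115 × 10⁶ mm⁴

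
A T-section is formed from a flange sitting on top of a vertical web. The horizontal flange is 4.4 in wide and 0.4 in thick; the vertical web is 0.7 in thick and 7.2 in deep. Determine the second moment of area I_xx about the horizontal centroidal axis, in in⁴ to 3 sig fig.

I_xx ≈ 40.6 in⁴

Treat the section as a set of non-overlapping primitives; coordinates are from the bounding-box lower-left.
Flange: 4.4 × 0.4, A = 1.76 in², y = 7.4 in, Ī = 0.023467 in⁴.
Web: 0.7 × 7.2, A = 5.04 in², y = 3.6 in, Ī = 21.773 in⁴.
Centroid: ȳ = ΣA·y / ΣA = 4.5835 in.
Transfer each piece to the horizontal centroidal axis using Ī + A·d² with d = y − 4.5835:
  flange: d = 2.8165 in → contributes +13.985 in⁴
  web: d = -0.98353 in → contributes +26.648 in⁴
Total I = 40.633 in⁴.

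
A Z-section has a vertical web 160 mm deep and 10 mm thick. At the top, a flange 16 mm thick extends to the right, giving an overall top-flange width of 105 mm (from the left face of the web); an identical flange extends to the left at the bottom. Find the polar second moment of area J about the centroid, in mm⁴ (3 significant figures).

Split into non-overlapping primitives; take the origin at the lower-left of the bounding box.
Web: 10 × 160, A = 1 600 mm², y = 80 mm, Ī = 3 413 333 mm⁴.
Top flange (beyond web): 95 × 16, A = 1 520 mm², y = 152 mm, Ī = 32 427 mm⁴.
Bottom flange (beyond web): 95 × 16, A = 1 520 mm², y = 8 mm, Ī = 32 427 mm⁴.
Centroid: ȳ = ΣA·y / ΣA = 80 mm.
Transfer each piece to the centroidal x-axis using Ī + A·d² with d = y − 80:
  web: d = 0 mm → contributes +3 413 333 mm⁴
  top flange (beyond web): d = 72 mm → contributes +7 912 107 mm⁴
  bottom flange (beyond web): d = -72 mm → contributes +7 912 107 mm⁴
Total I = 19 237 547 mm⁴.
For the y-axis: x̄ = 100 mm.
Repeating about the centroidal y-axis gives I_y = 10 678 667 mm⁴.
Polar second moment: J = I_x + I_y = 29 916 213 mm⁴.

J ≈ 2.99 × 10⁷ mm⁴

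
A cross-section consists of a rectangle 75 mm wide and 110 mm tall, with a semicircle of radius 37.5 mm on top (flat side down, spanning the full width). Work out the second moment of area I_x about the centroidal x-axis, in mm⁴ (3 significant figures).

Break the section into simple shapes (no overlaps), measuring from the bottom-left corner of the bounding box.
Rectangular body: 75 × 110, A = 8 250 mm², y = 55 mm, Ī = 8 318 750 mm⁴.
Semicircular cap: semicircle r = 37.5, A = 2208.9 mm², y = 125.92 mm, Ī = 217 049 mm⁴.
Centroid: ȳ = ΣA·y / ΣA = 69.977 mm.
Transfer each piece to the centroidal x-axis using Ī + A·d² with d = y − 69.977:
  rectangular body: d = -14.977 mm → contributes +10 169 409 mm⁴
  semicircular cap: d = 55.938 mm → contributes +7 128 955 mm⁴
Total I = 17 298 364 mm⁴.

I_x ≈ 1.73 × 10⁷ mm⁴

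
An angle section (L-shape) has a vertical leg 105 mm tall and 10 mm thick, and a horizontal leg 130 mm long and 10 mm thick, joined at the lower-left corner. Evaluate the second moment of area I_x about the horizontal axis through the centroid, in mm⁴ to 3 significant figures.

I_x ≈ 2.24 × 10⁶ mm⁴

Split into non-overlapping primitives; take the origin at the lower-left of the bounding box.
Vertical leg: 10 × 105, A = 1 050 mm², y = 52.5 mm, Ī = 964 688 mm⁴.
Horizontal leg (remainder): 120 × 10, A = 1 200 mm², y = 5 mm, Ī = 10 000 mm⁴.
Centroid: ȳ = ΣA·y / ΣA = 27.167 mm.
Transfer each piece to the horizontal axis through the centroid using Ī + A·d² with d = y − 27.167:
  vertical leg: d = 25.333 mm → contributes +1 638 554 mm⁴
  horizontal leg (remainder): d = -22.167 mm → contributes +599 633 mm⁴
Total I = 2 238 188 mm⁴.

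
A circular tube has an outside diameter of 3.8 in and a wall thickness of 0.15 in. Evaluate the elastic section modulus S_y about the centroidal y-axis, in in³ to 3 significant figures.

S_y ≈ 1.51 in³

Split into non-overlapping primitives; take the origin at the lower-left of the bounding box.
Outer circle: ⌀3.8, A = 11.341 in², x = 1.9 in, Ī = 10.235 in⁴.
Bore (subtracted): ⌀3.5, A = 9.6211 in², x = 1.9 in, Ī = 7.3662 in⁴.
By symmetry the centroid is at mid-width, x̄ = 1.9 in.
All pieces are centred on the centroidal y-axis, so I = ΣĪ (holes subtracted) = 2.8692 in⁴.
Extreme fibre distance c = 1.9 in; S = I/c = 1.5101 in³.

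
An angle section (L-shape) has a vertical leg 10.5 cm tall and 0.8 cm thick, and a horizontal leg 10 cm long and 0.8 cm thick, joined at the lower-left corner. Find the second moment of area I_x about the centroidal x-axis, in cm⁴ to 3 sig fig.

Treat the section as a set of non-overlapping primitives; coordinates are from the bounding-box lower-left.
Vertical leg: 0.8 × 10.5, A = 8.4 cm², y = 5.25 cm, Ī = 77.175 cm⁴.
Horizontal leg (remainder): 9.2 × 0.8, A = 7.36 cm², y = 0.4 cm, Ī = 0.39253 cm⁴.
Centroid: ȳ = ΣA·y / ΣA = 2.985 cm.
Transfer each piece to the centroidal x-axis using Ī + A·d² with d = y − 2.985:
  vertical leg: d = 2.265 cm → contributes +120.27 cm⁴
  horizontal leg (remainder): d = -2.585 cm → contributes +49.575 cm⁴
Total I = 169.84 cm⁴.

I_x ≈ 170 cm⁴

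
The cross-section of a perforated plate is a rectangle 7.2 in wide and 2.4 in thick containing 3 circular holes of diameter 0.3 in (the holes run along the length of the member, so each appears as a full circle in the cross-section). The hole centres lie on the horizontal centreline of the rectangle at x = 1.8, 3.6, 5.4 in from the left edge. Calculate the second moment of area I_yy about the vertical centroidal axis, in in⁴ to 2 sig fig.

I_yy ≈ 74 in⁴

Treat the section as a set of non-overlapping primitives; coordinates are from the bounding-box lower-left.
Plate: 7.2 × 2.4, A = 17.28 in², x = 3.6 in, Ī = 74.65 in⁴.
Hole 1 (subtracted): ⌀0.3, A = 0.07069 in², x = 1.8 in, Ī = 0.0003976 in⁴.
Hole 2 (subtracted): ⌀0.3, A = 0.07069 in², x = 3.6 in, Ī = 0.0003976 in⁴.
Hole 3 (subtracted): ⌀0.3, A = 0.07069 in², x = 5.4 in, Ī = 0.0003976 in⁴.
By symmetry the centroid is at mid-width, x̄ = 3.6 in.
Transfer each piece to the vertical centroidal axis using Ī + A·d² with d = x − 3.6:
  plate: d = 0 in → contributes +74.65 in⁴
  hole 1: d = -1.8 in → contributes −0.2294 in⁴
  hole 2: d = 0 in → contributes −0.0003976 in⁴
  hole 3: d = 1.8 in → contributes −0.2294 in⁴
Total I = 74.19 in⁴.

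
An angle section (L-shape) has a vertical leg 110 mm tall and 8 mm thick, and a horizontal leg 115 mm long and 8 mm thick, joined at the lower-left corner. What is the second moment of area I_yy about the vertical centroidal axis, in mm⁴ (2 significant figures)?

I_yy ≈ 2.3 × 10⁶ mm⁴

Split into non-overlapping primitives; take the origin at the lower-left of the bounding box.
Vertical leg: 8 × 110, A = 880 mm², x = 4 mm, Ī = 4 693 mm⁴.
Horizontal leg (remainder): 107 × 8, A = 856 mm², x = 61.5 mm, Ī = 816 695 mm⁴.
Centroid: x̄ = ΣA·x / ΣA = 32.35 mm.
Transfer each piece to the vertical centroidal axis using Ī + A·d² with d = x − 32.35:
  vertical leg: d = -28.35 mm → contributes +712 096 mm⁴
  horizontal leg (remainder): d = 29.15 mm → contributes +1 543 931 mm⁴
Total I = 2 256 027 mm⁴.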